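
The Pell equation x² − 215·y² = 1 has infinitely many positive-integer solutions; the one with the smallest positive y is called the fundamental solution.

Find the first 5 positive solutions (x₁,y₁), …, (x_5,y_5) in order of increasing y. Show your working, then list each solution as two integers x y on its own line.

[14; 1,1,1,28] for √215; ℓ=4 ⇒ convergent index 3
i=0: a=14 ⇒ p=14, q=1
…
i=2: a=1 ⇒ p=29, q=2
i=3: a=1 ⇒ p=44, q=3
(x₁, y₁) = (44, 3);  44² − 215·3² = 1 ✓
n=2: (44,3)∘(44,3) = (44·44+215·3·3, 44·3+3·44) = (3871,264)
n=3: (3871,264)∘(44,3) = (44·3871+215·3·264, 44·264+3·3871) = (340604,23229)
n=4: (340604,23229)∘(44,3) = (44·340604+215·3·23229, 44·23229+3·340604) = (29969281,2043888)
n=5: (29969281,2043888)∘(44,3) = (44·29969281+215·3·2043888, 44·2043888+3·29969281) = (2636956124,179838915)

44 3
3871 264
340604 23229
29969281 2043888
2636956124 179838915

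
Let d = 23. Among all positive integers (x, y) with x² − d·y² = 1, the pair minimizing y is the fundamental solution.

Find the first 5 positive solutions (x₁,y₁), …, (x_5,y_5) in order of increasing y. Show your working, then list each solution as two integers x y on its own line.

24 5
1151 240
55224 11515
2649601 552480
127125624 26507525

[4; 1,3,1,8] for √23; ℓ=4 ⇒ convergent index 3
k=0  a_k=4  p_k/q_k = 4/1
k=1  a_k=1  p_k/q_k = 5/1
k=2  a_k=3  p_k/q_k = 19/4
k=3  a_k=1  p_k/q_k = 24/5
(x₁, y₁) = (24, 5);  24² − 23·5² = 1 ✓
(24+5√23)^2 = 1151 + 240√23
(24+5√23)^3 = 55224 + 11515√23
(24+5√23)^4 = 2649601 + 552480√23
(24+5√23)^5 = 127125624 + 26507525√23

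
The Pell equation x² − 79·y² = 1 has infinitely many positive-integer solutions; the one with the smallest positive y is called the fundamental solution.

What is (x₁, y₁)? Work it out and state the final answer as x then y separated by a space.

[8; 1,7,1,16] for √79; ℓ=4 ⇒ convergent index 3
a_0=8:  p_0=8·1+0=8,  q_0=8·0+1=1
a_1=1:  p_1=1·8+1=9,  q_1=1·1+0=1
a_2=7:  p_2=7·9+8=71,  q_2=7·1+1=8
a_3=1:  p_3=1·71+9=80,  q_3=1·8+1=9
fundamental: x₁=80, y₁=9  (since 6400 − 79·81 = 1)

80 9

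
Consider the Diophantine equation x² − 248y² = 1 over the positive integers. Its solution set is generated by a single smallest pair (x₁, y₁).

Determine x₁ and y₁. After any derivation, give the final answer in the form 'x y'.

63 4

d=248: √d = [15; 1,2,1,30] (ℓ=4, even), read p_3/q_3
i=0: a=15 ⇒ p=15, q=1
…
i=2: a=2 ⇒ p=47, q=3
i=3: a=1 ⇒ p=63, q=4
fundamental: x₁=63, y₁=4  (since 3969 − 248·16 = 1)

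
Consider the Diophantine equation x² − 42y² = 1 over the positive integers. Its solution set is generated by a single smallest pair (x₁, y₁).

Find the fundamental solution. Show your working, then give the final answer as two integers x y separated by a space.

√42 → a₀=6, period (2,12); ℓ=2 even so k=1
step 0: (6, 1)  from 6·(1,0) + (0,1)
step 1: (13, 2)  from 2·(6,1) + (1,0)
→ (13, 2).  Check: 13²=169, 42·2²=168, difference 1.

13 2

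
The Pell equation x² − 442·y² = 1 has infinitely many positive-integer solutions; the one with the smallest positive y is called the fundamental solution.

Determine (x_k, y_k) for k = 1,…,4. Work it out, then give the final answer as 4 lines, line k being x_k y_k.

883 42
1559377 74172
2753858899 130987710
4863313256257 231324221688

d=442: √d = [21; 42] (ℓ=1, odd), read p_1/q_1
step 0: (21, 1)  from 21·(1,0) + (0,1)
step 1: (883, 42)  from 42·(21,1) + (1,0)
(x₁, y₁) = (883, 42);  883² − 442·42² = 1 ✓
(883+42√442)^2 = 1559377 + 74172√442
(883+42√442)^3 = 2753858899 + 130987710√442
(883+42√442)^4 = 4863313256257 + 231324221688√442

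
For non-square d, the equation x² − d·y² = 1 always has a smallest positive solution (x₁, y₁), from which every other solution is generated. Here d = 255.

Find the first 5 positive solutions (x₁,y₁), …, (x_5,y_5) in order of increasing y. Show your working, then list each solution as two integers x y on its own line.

[15; 1,30] for √255; ℓ=2 ⇒ convergent index 1
k=0  a_k=15  p_k/q_k = 15/1
k=1  a_k=1  p_k/q_k = 16/1
fundamental: x₁=16, y₁=1  (since 256 − 255·1 = 1)
(16+1√255)^2 = 511 + 32√255
(16+1√255)^3 = 16336 + 1023√255
(16+1√255)^4 = 522241 + 32704√255
(16+1√255)^5 = 16695376 + 1045505√255

16 1
511 32
16336 1023
522241 32704
16695376 1045505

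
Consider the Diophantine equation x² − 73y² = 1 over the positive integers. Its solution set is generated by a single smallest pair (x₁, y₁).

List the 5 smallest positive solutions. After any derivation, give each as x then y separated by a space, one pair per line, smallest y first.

2281249 267000
10408194000001 1218186966000
47487364308614281249 5557975596000801000
216661004683313632776000001 25358252540801244373932000
988515400545561595548925838281249 115696976500895037877980001335000

√73 = [8; 1,1,5,5,1,1,16, …], period ℓ=7 (odd) → k=13
step 0: (8, 1)  from 8·(1,0) + (0,1)
…
step 6: (1068, 125)  from 1·(581,68) + (487,57)
step 7: (17669, 2068)  from 16·(1068,125) + (581,68)
…
step 12: (1241008, 145249)  from 1·(1040241,121751) + (200767,23498)
step 13: (2281249, 267000)  from 1·(1241008,145249) + (1040241,121751)
fundamental: x₁=2281249, y₁=267000  (since 5204097000001 − 73·71289000000 = 1)
(2281249+267000√73)^2 = 10408194000001 + 1218186966000√73
(2281249+267000√73)^3 = 47487364308614281249 + 5557975596000801000√73
(2281249+267000√73)^4 = 216661004683313632776000001 + 25358252540801244373932000√73
(2281249+267000√73)^5 = 988515400545561595548925838281249 + 115696976500895037877980001335000√73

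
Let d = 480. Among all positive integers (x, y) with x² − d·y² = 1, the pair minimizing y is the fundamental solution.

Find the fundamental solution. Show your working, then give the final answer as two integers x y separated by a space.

√480 → a₀=21, period (1,9,1,42); ℓ=4 even so k=3
a_0=21:  p_0=21·1+0=21,  q_0=21·0+1=1
a_1=1:  p_1=1·21+1=22,  q_1=1·1+0=1
a_2=9:  p_2=9·22+21=219,  q_2=9·1+1=10
a_3=1:  p_3=1·219+22=241,  q_3=1·10+1=11
(x₁, y₁) = (241, 11);  241² − 480·11² = 1 ✓

241 11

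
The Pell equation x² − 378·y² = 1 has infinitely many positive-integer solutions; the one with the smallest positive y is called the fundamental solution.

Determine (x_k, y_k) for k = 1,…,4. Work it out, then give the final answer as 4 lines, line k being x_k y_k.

8749 450
153090001 7874100
2678768828749 137781001350
46873096812360001 2410891953748200

√378 → a₀=19, period (2,3,1,4,1,3,2,38); ℓ=8 even so k=7
i=0: a=19 ⇒ p=19, q=1
i=1: a=2 ⇒ p=39, q=2
i=2: a=3 ⇒ p=136, q=7
i=3: a=1 ⇒ p=175, q=9
i=4: a=4 ⇒ p=836, q=43
…
i=6: a=3 ⇒ p=3869, q=199
i=7: a=2 ⇒ p=8749, q=450
(x₁, y₁) = (8749, 450);  8749² − 378·450² = 1 ✓
(x_2, y_2) = (8749·8749 + 378·450·450, 8749·450 + 450·8749) = (153090001, 7874100)
(x_3, y_3) = (8749·153090001 + 378·450·7874100, 8749·7874100 + 450·153090001) = (2678768828749, 137781001350)
(x_4, y_4) = (8749·2678768828749 + 378·450·137781001350, 8749·137781001350 + 450·2678768828749) = (46873096812360001, 2410891953748200)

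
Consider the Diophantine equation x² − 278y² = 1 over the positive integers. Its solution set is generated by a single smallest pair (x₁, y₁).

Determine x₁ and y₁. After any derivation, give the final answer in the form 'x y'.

√278 → a₀=16, period (1,2,16,2,1,32); ℓ=6 even so k=5
a_0=16:  p_0=16·1+0=16,  q_0=16·0+1=1
…
a_4=2:  p_4=2·817+50=1684,  q_4=2·49+3=101
a_5=1:  p_5=1·1684+817=2501,  q_5=1·101+49=150
(x₁, y₁) = (2501, 150);  2501² − 278·150² = 1 ✓

2501 150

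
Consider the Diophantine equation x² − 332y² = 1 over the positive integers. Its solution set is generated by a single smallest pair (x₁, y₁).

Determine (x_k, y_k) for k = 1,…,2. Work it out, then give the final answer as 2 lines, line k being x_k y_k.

13447 738
361643617 19847772

√332 → a₀=18, period (4,1,1,8,1,1,4,36); ℓ=8 even so k=7
a_0=18:  p_0=18·1+0=18,  q_0=18·0+1=1
a_1=4:  p_1=4·18+1=73,  q_1=4·1+0=4
…
a_3=1:  p_3=1·91+73=164,  q_3=1·5+4=9
…
a_6=1:  p_6=1·1567+1403=2970,  q_6=1·86+77=163
a_7=4:  p_7=4·2970+1567=13447,  q_7=4·163+86=738
→ (13447, 738).  Check: 13447²=180821809, 332·738²=180821808, difference 1.
(x_2, y_2) = (13447·13447 + 332·738·738, 13447·738 + 738·13447) = (361643617, 19847772)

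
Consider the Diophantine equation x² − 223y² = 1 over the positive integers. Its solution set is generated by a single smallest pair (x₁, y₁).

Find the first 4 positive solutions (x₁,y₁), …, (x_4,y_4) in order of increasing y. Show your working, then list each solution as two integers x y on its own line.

224 15
100351 6720
44957024 3010545
20140646401 1348717440

d=223: √d = [14; 1,13,1,28] (ℓ=4, even), read p_3/q_3
a_0=14:  p_0=14·1+0=14,  q_0=14·0+1=1
…
a_2=13:  p_2=13·15+14=209,  q_2=13·1+1=14
a_3=1:  p_3=1·209+15=224,  q_3=1·14+1=15
fundamental: x₁=224, y₁=15  (since 50176 − 223·225 = 1)
n=2: (224,15)∘(224,15) = (224·224+223·15·15, 224·15+15·224) = (100351,6720)
n=3: (100351,6720)∘(224,15) = (224·100351+223·15·6720, 224·6720+15·100351) = (44957024,3010545)
n=4: (44957024,3010545)∘(224,15) = (224·44957024+223·15·3010545, 224·3010545+15·44957024) = (20140646401,1348717440)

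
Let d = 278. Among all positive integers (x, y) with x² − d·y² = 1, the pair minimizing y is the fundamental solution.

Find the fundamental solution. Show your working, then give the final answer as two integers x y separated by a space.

2501 150

√278 → a₀=16, period (1,2,16,2,1,32); ℓ=6 even so k=5
i=0: a=16 ⇒ p=16, q=1
…
i=4: a=2 ⇒ p=1684, q=101
i=5: a=1 ⇒ p=2501, q=150
(x₁, y₁) = (2501, 150);  2501² − 278·150² = 1 ✓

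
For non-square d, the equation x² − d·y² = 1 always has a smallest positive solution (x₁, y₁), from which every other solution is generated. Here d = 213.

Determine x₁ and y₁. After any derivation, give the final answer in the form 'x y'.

194399 13320

√213 = [14; 1,1,2,6,1,8,1,6,2,1,1,28, …], period ℓ=12 (even) → k=11
i=0: a=14 ⇒ p=14, q=1
…
i=3: a=2 ⇒ p=73, q=5
i=4: a=6 ⇒ p=467, q=32
i=5: a=1 ⇒ p=540, q=37
…
i=7: a=1 ⇒ p=5327, q=365
…
i=9: a=2 ⇒ p=78825, q=5401
i=10: a=1 ⇒ p=115574, q=7919
i=11: a=1 ⇒ p=194399, q=13320
fundamental: x₁=194399, y₁=13320  (since 37790971201 − 213·177422400 = 1)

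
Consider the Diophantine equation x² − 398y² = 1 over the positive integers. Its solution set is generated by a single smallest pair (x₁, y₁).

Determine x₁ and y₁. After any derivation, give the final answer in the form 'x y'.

399 20

[19; 1,18,1,38] for √398; ℓ=4 ⇒ convergent index 3
k=0  a_k=19  p_k/q_k = 19/1
k=1  a_k=1  p_k/q_k = 20/1
k=2  a_k=18  p_k/q_k = 379/19
k=3  a_k=1  p_k/q_k = 399/20
fundamental: x₁=399, y₁=20  (since 159201 − 398·400 = 1)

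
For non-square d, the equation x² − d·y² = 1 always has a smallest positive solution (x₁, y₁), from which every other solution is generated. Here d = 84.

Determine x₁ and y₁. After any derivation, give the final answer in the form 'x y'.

55 6

√84 = [9; 6,18, …], period ℓ=2 (even) → k=1
a_0=9:  p_0=9·1+0=9,  q_0=9·0+1=1
a_1=6:  p_1=6·9+1=55,  q_1=6·1+0=6
fundamental: x₁=55, y₁=6  (since 3025 − 84·36 = 1)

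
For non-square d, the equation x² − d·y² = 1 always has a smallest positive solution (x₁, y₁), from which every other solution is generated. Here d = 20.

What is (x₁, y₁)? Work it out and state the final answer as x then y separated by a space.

9 2

√20 = [4; 2,8, …], period ℓ=2 (even) → k=1
a_0=4:  p_0=4·1+0=4,  q_0=4·0+1=1
a_1=2:  p_1=2·4+1=9,  q_1=2·1+0=2
→ (9, 2).  Check: 9²=81, 20·2²=80, difference 1.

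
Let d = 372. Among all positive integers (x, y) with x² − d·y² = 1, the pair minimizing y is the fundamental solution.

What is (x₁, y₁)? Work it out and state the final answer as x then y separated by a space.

12151 630

[19; 3,2,12,2,3,38] for √372; ℓ=6 ⇒ convergent index 5
a_0=19:  p_0=19·1+0=19,  q_0=19·0+1=1
a_1=3:  p_1=3·19+1=58,  q_1=3·1+0=3
a_2=2:  p_2=2·58+19=135,  q_2=2·3+1=7
…
a_4=2:  p_4=2·1678+135=3491,  q_4=2·87+7=181
a_5=3:  p_5=3·3491+1678=12151,  q_5=3·181+87=630
(x₁, y₁) = (12151, 630);  12151² − 372·630² = 1 ✓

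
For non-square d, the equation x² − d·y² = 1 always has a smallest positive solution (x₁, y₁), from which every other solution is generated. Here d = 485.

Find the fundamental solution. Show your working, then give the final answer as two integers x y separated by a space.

969 44

[22; 44] for √485; ℓ=1 ⇒ convergent index 1
step 0: (22, 1)  from 22·(1,0) + (0,1)
step 1: (969, 44)  from 44·(22,1) + (1,0)
→ (969, 44).  Check: 969²=938961, 485·44²=938960, difference 1.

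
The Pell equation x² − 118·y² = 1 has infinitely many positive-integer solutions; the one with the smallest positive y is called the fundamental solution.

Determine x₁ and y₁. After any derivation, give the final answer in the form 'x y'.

[10; 1,6,3,2,10,2,3,6,1,20] for √118; ℓ=10 ⇒ convergent index 9
step 0: (10, 1)  from 10·(1,0) + (0,1)
…
step 2: (76, 7)  from 6·(11,1) + (10,1)
step 3: (239, 22)  from 3·(76,7) + (11,1)
…
step 5: (5779, 532)  from 10·(554,51) + (239,22)
step 6: (12112, 1115)  from 2·(5779,532) + (554,51)
step 7: (42115, 3877)  from 3·(12112,1115) + (5779,532)
step 8: (264802, 24377)  from 6·(42115,3877) + (12112,1115)
step 9: (306917, 28254)  from 1·(264802,24377) + (42115,3877)
fundamental: x₁=306917, y₁=28254  (since 94198044889 − 118·798288516 = 1)

306917 28254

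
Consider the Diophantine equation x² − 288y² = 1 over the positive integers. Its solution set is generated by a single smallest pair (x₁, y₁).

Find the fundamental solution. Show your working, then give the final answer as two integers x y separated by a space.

17 1

√288 → a₀=16, period (1,32); ℓ=2 even so k=1
i=0: a=16 ⇒ p=16, q=1
i=1: a=1 ⇒ p=17, q=1
fundamental: x₁=17, y₁=1  (since 289 − 288·1 = 1)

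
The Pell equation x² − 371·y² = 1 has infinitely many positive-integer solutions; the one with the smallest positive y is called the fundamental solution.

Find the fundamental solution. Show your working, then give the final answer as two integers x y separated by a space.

1695 88

√371 = [19; 3,1,4,1,3,38, …], period ℓ=6 (even) → k=5
k=0  a_k=19  p_k/q_k = 19/1
k=1  a_k=3  p_k/q_k = 58/3
…
k=3  a_k=4  p_k/q_k = 366/19
k=4  a_k=1  p_k/q_k = 443/23
k=5  a_k=3  p_k/q_k = 1695/88
fundamental: x₁=1695, y₁=88  (since 2873025 − 371·7744 = 1)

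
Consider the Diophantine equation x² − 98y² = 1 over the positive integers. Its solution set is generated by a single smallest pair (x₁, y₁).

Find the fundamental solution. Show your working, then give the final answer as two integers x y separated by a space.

99 10

√98 → a₀=9, period (1,8,1,18); ℓ=4 even so k=3
i=0: a=9 ⇒ p=9, q=1
…
i=2: a=8 ⇒ p=89, q=9
i=3: a=1 ⇒ p=99, q=10
→ (99, 10).  Check: 99²=9801, 98·10²=9800, difference 1.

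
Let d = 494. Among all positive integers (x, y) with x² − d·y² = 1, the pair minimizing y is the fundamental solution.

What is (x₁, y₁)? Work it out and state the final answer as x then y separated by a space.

√494 = [22; 4,2,2,1,2,1,2,2,4,44, …], period ℓ=10 (even) → k=9
step 0: (22, 1)  from 22·(1,0) + (0,1)
…
step 2: (200, 9)  from 2·(89,4) + (22,1)
step 3: (489, 22)  from 2·(200,9) + (89,4)
step 4: (689, 31)  from 1·(489,22) + (200,9)
step 5: (1867, 84)  from 2·(689,31) + (489,22)
step 6: (2556, 115)  from 1·(1867,84) + (689,31)
step 7: (6979, 314)  from 2·(2556,115) + (1867,84)
step 8: (16514, 743)  from 2·(6979,314) + (2556,115)
step 9: (73035, 3286)  from 4·(16514,743) + (6979,314)
(x₁, y₁) = (73035, 3286);  73035² − 494·3286² = 1 ✓

73035 3286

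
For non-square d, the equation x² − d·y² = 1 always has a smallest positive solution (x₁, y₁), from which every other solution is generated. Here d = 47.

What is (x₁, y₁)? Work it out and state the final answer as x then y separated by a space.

√47 = [6; 1,5,1,12, …], period ℓ=4 (even) → k=3
k=0  a_k=6  p_k/q_k = 6/1
…
k=2  a_k=5  p_k/q_k = 41/6
k=3  a_k=1  p_k/q_k = 48/7
→ (48, 7).  Check: 48²=2304, 47·7²=2303, difference 1.

48 7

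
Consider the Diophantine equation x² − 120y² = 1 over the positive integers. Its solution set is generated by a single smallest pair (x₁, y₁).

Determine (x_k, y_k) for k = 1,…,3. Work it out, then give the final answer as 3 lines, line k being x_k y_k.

11 1
241 22
5291 483

√120 → a₀=10, period (1,20); ℓ=2 even so k=1
i=0: a=10 ⇒ p=10, q=1
i=1: a=1 ⇒ p=11, q=1
→ (11, 1).  Check: 11²=121, 120·1²=120, difference 1.
(x_2, y_2) = (11·11 + 120·1·1, 11·1 + 1·11) = (241, 22)
(x_3, y_3) = (11·241 + 120·1·22, 11·22 + 1·241) = (5291, 483)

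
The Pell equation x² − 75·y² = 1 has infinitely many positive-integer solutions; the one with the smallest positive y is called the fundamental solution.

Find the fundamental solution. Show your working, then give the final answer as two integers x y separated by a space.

√75 = [8; 1,1,1,16, …], period ℓ=4 (even) → k=3
k=0  a_k=8  p_k/q_k = 8/1
k=1  a_k=1  p_k/q_k = 9/1
k=2  a_k=1  p_k/q_k = 17/2
k=3  a_k=1  p_k/q_k = 26/3
(x₁, y₁) = (26, 3);  26² − 75·3² = 1 ✓

26 3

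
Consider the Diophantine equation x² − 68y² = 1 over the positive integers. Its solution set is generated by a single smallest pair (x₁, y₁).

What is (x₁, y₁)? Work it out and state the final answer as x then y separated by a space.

√68 = [8; 4,16, …], period ℓ=2 (even) → k=1
step 0: (8, 1)  from 8·(1,0) + (0,1)
step 1: (33, 4)  from 4·(8,1) + (1,0)
fundamental: x₁=33, y₁=4  (since 1089 − 68·16 = 1)

33 4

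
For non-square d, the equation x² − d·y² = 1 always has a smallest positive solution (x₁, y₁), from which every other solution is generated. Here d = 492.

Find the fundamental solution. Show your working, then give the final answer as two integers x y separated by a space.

√492 → a₀=22, period (5,1,1,10,1,1,5,44); ℓ=8 even so k=7
k=0  a_k=22  p_k/q_k = 22/1
k=1  a_k=5  p_k/q_k = 111/5
k=2  a_k=1  p_k/q_k = 133/6
…
k=4  a_k=10  p_k/q_k = 2573/116
…
k=6  a_k=1  p_k/q_k = 5390/243
k=7  a_k=5  p_k/q_k = 29767/1342
→ (29767, 1342).  Check: 29767²=886074289, 492·1342²=886074288, difference 1.

29767 1342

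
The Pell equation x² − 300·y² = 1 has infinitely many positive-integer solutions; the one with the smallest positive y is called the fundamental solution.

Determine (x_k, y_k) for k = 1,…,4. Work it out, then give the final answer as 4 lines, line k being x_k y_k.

[17; 3,8,3,34] for √300; ℓ=4 ⇒ convergent index 3
k=0  a_k=17  p_k/q_k = 17/1
k=1  a_k=3  p_k/q_k = 52/3
k=2  a_k=8  p_k/q_k = 433/25
k=3  a_k=3  p_k/q_k = 1351/78
fundamental: x₁=1351, y₁=78  (since 1825201 − 300·6084 = 1)
n=2: (1351,78)∘(1351,78) = (1351·1351+300·78·78, 1351·78+78·1351) = (3650401,210756)
n=3: (3650401,210756)∘(1351,78) = (1351·3650401+300·78·210756, 1351·210756+78·3650401) = (9863382151,569462634)
n=4: (9863382151,569462634)∘(1351,78) = (1351·9863382151+300·78·569462634, 1351·569462634+78·9863382151) = (26650854921601,1538687826312)

1351 78
3650401 210756
9863382151 569462634
26650854921601 1538687826312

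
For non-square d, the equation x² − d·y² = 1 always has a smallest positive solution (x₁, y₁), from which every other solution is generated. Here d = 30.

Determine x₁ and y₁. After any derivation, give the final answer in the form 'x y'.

√30 → a₀=5, period (2,10); ℓ=2 even so k=1
a_0=5:  p_0=5·1+0=5,  q_0=5·0+1=1
a_1=2:  p_1=2·5+1=11,  q_1=2·1+0=2
(x₁, y₁) = (11, 2);  11² − 30·2² = 1 ✓

11 2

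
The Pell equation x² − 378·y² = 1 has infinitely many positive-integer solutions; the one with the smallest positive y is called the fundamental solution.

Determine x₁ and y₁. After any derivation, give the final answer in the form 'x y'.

8749 450

[19; 2,3,1,4,1,3,2,38] for √378; ℓ=8 ⇒ convergent index 7
step 0: (19, 1)  from 19·(1,0) + (0,1)
step 1: (39, 2)  from 2·(19,1) + (1,0)
…
step 6: (3869, 199)  from 3·(1011,52) + (836,43)
step 7: (8749, 450)  from 2·(3869,199) + (1011,52)
→ (8749, 450).  Check: 8749²=76545001, 378·450²=76545000, difference 1.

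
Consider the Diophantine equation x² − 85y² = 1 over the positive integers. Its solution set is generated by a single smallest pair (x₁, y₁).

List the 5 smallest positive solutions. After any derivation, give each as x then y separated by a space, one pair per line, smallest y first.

√85 = [9; 4,1,1,4,18, …], period ℓ=5 (odd) → k=9
step 0: (9, 1)  from 9·(1,0) + (0,1)
…
step 2: (46, 5)  from 1·(37,4) + (9,1)
…
step 8: (62739, 6805)  from 1·(34813,3776) + (27926,3029)
step 9: (285769, 30996)  from 4·(62739,6805) + (34813,3776)
(x₁, y₁) = (285769, 30996);  285769² − 85·30996² = 1 ✓
(x_2, y_2) = (285769·285769 + 85·30996·30996, 285769·30996 + 30996·285769) = (163327842721, 17715391848)
(x_3, y_3) = (285769·163327842721 + 85·30996·17715391848, 285769·17715391848 + 30996·163327842721) = (93348068572789129, 10125019625991228)
(x_4, y_4) = (285769·93348068572789129 + 85·30996·10125019625991228, 285769·10125019625991228 + 30996·93348068572789129) = (53351968415791425367681, 5786833466982059076816)
(x_5, y_5) = (285769·53351968415791425367681 + 85·30996·5786833466982059076816, 285769·5786833466982059076816 + 30996·53351968415791425367681) = (30492677324331251603220874249, 3307395226041867061019271780)

285769 30996
163327842721 17715391848
93348068572789129 10125019625991228
53351968415791425367681 5786833466982059076816
30492677324331251603220874249 3307395226041867061019271780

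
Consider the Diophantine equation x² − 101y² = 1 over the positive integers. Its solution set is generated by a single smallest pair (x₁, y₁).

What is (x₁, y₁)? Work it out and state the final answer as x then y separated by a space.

d=101: √d = [10; 20] (ℓ=1, odd), read p_1/q_1
a_0=10:  p_0=10·1+0=10,  q_0=10·0+1=1
a_1=20:  p_1=20·10+1=201,  q_1=20·1+0=20
(x₁, y₁) = (201, 20);  201² − 101·20² = 1 ✓

201 20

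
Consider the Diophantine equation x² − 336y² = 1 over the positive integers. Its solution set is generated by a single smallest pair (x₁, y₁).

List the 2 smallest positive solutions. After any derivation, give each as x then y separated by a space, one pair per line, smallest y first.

55 3
6049 330

√336 → a₀=18, period (3,36); ℓ=2 even so k=1
step 0: (18, 1)  from 18·(1,0) + (0,1)
step 1: (55, 3)  from 3·(18,1) + (1,0)
fundamental: x₁=55, y₁=3  (since 3025 − 336·9 = 1)
(x_2, y_2) = (55·55 + 336·3·3, 55·3 + 3·55) = (6049, 330)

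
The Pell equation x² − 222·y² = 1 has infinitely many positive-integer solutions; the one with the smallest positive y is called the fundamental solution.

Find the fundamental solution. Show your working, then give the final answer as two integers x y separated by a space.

√222 = [14; 1,8,1,28, …], period ℓ=4 (even) → k=3
a_0=14:  p_0=14·1+0=14,  q_0=14·0+1=1
a_1=1:  p_1=1·14+1=15,  q_1=1·1+0=1
a_2=8:  p_2=8·15+14=134,  q_2=8·1+1=9
a_3=1:  p_3=1·134+15=149,  q_3=1·9+1=10
fundamental: x₁=149, y₁=10  (since 22201 − 222·100 = 1)

149 10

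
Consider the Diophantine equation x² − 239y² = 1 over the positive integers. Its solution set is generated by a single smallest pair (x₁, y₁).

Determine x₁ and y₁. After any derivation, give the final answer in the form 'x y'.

d=239: √d = [15; 2,5,1,2,4,15,4,2,1,5,2,30] (ℓ=12, even), read p_11/q_11
a_0=15:  p_0=15·1+0=15,  q_0=15·0+1=1
…
a_3=1:  p_3=1·170+31=201,  q_3=1·11+2=13
a_4=2:  p_4=2·201+170=572,  q_4=2·13+11=37
…
a_10=5:  p_10=5·500258+346141=2847431,  q_10=5·32359+22390=184185
a_11=2:  p_11=2·2847431+500258=6195120,  q_11=2·184185+32359=400729
→ (6195120, 400729).  Check: 6195120²=38379511814400, 239·400729²=38379511814399, difference 1.

6195120 400729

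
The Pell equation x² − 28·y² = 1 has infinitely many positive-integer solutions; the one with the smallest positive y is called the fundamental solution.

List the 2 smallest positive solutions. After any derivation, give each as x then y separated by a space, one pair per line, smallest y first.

127 24
32257 6096

d=28: √d = [5; 3,2,3,10] (ℓ=4, even), read p_3/q_3
i=0: a=5 ⇒ p=5, q=1
i=1: a=3 ⇒ p=16, q=3
i=2: a=2 ⇒ p=37, q=7
i=3: a=3 ⇒ p=127, q=24
fundamental: x₁=127, y₁=24  (since 16129 − 28·576 = 1)
k=2:  x_2 = 127·127+28·24·24 = 32257,  y_2 = 127·24+24·127 = 6096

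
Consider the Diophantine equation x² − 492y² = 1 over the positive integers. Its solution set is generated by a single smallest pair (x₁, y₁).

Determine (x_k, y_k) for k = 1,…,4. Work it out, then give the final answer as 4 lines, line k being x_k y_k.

29767 1342
1772148577 79894628
105503093353351 4756446782010
6281021157926249857 283170302640288712

√492 = [22; 5,1,1,10,1,1,5,44, …], period ℓ=8 (even) → k=7
i=0: a=22 ⇒ p=22, q=1
…
i=4: a=10 ⇒ p=2573, q=116
i=5: a=1 ⇒ p=2817, q=127
i=6: a=1 ⇒ p=5390, q=243
i=7: a=5 ⇒ p=29767, q=1342
fundamental: x₁=29767, y₁=1342  (since 886074289 − 492·1800964 = 1)
(29767+1342√492)^2 = 1772148577 + 79894628√492
(29767+1342√492)^3 = 105503093353351 + 4756446782010√492
(29767+1342√492)^4 = 6281021157926249857 + 283170302640288712√492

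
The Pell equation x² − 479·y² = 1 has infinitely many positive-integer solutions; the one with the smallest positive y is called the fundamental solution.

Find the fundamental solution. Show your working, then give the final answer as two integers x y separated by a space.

√479 → a₀=21, period (1,7,1,3,2,21,2,3,1,7,1,42); ℓ=12 even so k=11
a_0=21:  p_0=21·1+0=21,  q_0=21·0+1=1
…
a_4=3:  p_4=3·197+175=766,  q_4=3·9+8=35
a_5=2:  p_5=2·766+197=1729,  q_5=2·35+9=79
…
a_8=3:  p_8=3·75879+37075=264712,  q_8=3·3467+1694=12095
…
a_10=7:  p_10=7·340591+264712=2648849,  q_10=7·15562+12095=121029
a_11=1:  p_11=1·2648849+340591=2989440,  q_11=1·121029+15562=136591
fundamental: x₁=2989440, y₁=136591  (since 8936751513600 − 479·18657101281 = 1)

2989440 136591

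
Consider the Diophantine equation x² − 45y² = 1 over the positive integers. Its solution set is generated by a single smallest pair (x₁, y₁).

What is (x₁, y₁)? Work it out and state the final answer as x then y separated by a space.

√45 = [6; 1,2,2,2,1,12, …], period ℓ=6 (even) → k=5
k=0  a_k=6  p_k/q_k = 6/1
…
k=4  a_k=2  p_k/q_k = 114/17
k=5  a_k=1  p_k/q_k = 161/24
(x₁, y₁) = (161, 24);  161² − 45·24² = 1 ✓

161 24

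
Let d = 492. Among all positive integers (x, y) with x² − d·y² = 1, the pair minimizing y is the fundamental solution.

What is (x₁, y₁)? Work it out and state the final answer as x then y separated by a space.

[22; 5,1,1,10,1,1,5,44] for √492; ℓ=8 ⇒ convergent index 7
step 0: (22, 1)  from 22·(1,0) + (0,1)
…
step 4: (2573, 116)  from 10·(244,11) + (133,6)
step 5: (2817, 127)  from 1·(2573,116) + (244,11)
step 6: (5390, 243)  from 1·(2817,127) + (2573,116)
step 7: (29767, 1342)  from 5·(5390,243) + (2817,127)
→ (29767, 1342).  Check: 29767²=886074289, 492·1342²=886074288, difference 1.

29767 1342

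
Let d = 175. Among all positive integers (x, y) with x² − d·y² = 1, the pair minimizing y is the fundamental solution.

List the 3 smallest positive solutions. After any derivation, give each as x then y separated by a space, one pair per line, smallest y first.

2024 153
8193151 619344
33165873224 2507104359

d=175: √d = [13; 4,2,1,2,4,26] (ℓ=6, even), read p_5/q_5
step 0: (13, 1)  from 13·(1,0) + (0,1)
step 1: (53, 4)  from 4·(13,1) + (1,0)
step 2: (119, 9)  from 2·(53,4) + (13,1)
…
step 4: (463, 35)  from 2·(172,13) + (119,9)
step 5: (2024, 153)  from 4·(463,35) + (172,13)
→ (2024, 153).  Check: 2024²=4096576, 175·153²=4096575, difference 1.
(2024+153√175)^2 = 8193151 + 619344√175
(2024+153√175)^3 = 33165873224 + 2507104359√175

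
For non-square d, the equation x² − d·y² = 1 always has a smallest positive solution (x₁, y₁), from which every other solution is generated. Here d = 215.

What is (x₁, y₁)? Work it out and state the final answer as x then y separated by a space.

44 3

[14; 1,1,1,28] for √215; ℓ=4 ⇒ convergent index 3
k=0  a_k=14  p_k/q_k = 14/1
k=1  a_k=1  p_k/q_k = 15/1
k=2  a_k=1  p_k/q_k = 29/2
k=3  a_k=1  p_k/q_k = 44/3
fundamental: x₁=44, y₁=3  (since 1936 − 215·9 = 1)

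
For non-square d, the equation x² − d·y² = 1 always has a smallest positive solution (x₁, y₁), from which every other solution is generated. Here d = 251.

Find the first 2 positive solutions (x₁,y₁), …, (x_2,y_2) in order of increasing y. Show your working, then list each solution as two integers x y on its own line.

√251 → a₀=15, period (1,5,2,1,2,…,5,1,30); ℓ=14 even so k=13
k=0  a_k=15  p_k/q_k = 15/1
k=1  a_k=1  p_k/q_k = 16/1
k=2  a_k=5  p_k/q_k = 95/6
…
k=6  a_k=2  p_k/q_k = 1917/121
k=7  a_k=15  p_k/q_k = 29563/1866
…
k=12  a_k=5  p_k/q_k = 3097857/195535
k=13  a_k=1  p_k/q_k = 3674890/231957
(x₁, y₁) = (3674890, 231957);  3674890² − 251·231957² = 1 ✓
(3674890+231957√251)^2 = 27009633024199 + 1704832919460√251

3674890 231957
27009633024199 1704832919460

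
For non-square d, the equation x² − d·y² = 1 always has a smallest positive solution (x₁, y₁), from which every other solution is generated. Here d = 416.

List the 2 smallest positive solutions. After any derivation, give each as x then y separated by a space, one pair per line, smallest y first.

[20; 2,1,1,9,1,1,2,40] for √416; ℓ=8 ⇒ convergent index 7
i=0: a=20 ⇒ p=20, q=1
i=1: a=2 ⇒ p=41, q=2
…
i=3: a=1 ⇒ p=102, q=5
i=4: a=9 ⇒ p=979, q=48
i=5: a=1 ⇒ p=1081, q=53
i=6: a=1 ⇒ p=2060, q=101
i=7: a=2 ⇒ p=5201, q=255
→ (5201, 255).  Check: 5201²=27050401, 416·255²=27050400, difference 1.
n=2: (5201,255)∘(5201,255) = (5201·5201+416·255·255, 5201·255+255·5201) = (54100801,2652510)

5201 255
54100801 2652510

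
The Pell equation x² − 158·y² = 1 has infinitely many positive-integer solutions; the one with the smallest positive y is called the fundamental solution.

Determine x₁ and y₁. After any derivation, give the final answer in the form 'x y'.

7743 616

d=158: √d = [12; 1,1,3,12,3,1,1,24] (ℓ=8, even), read p_7/q_7
a_0=12:  p_0=12·1+0=12,  q_0=12·0+1=1
…
a_2=1:  p_2=1·13+12=25,  q_2=1·1+1=2
…
a_4=12:  p_4=12·88+25=1081,  q_4=12·7+2=86
…
a_6=1:  p_6=1·3331+1081=4412,  q_6=1·265+86=351
a_7=1:  p_7=1·4412+3331=7743,  q_7=1·351+265=616
→ (7743, 616).  Check: 7743²=59954049, 158·616²=59954048, difference 1.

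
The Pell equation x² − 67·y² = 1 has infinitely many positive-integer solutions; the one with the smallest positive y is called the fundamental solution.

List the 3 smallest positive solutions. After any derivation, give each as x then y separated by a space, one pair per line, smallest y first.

[8; 5,2,1,1,7,1,1,2,5,16] for √67; ℓ=10 ⇒ convergent index 9
k=0  a_k=8  p_k/q_k = 8/1
k=1  a_k=5  p_k/q_k = 41/5
k=2  a_k=2  p_k/q_k = 90/11
…
k=5  a_k=7  p_k/q_k = 1678/205
k=6  a_k=1  p_k/q_k = 1899/232
k=7  a_k=1  p_k/q_k = 3577/437
k=8  a_k=2  p_k/q_k = 9053/1106
k=9  a_k=5  p_k/q_k = 48842/5967
→ (48842, 5967).  Check: 48842²=2385540964, 67·5967²=2385540963, difference 1.
k=2:  x_2 = 48842·48842+67·5967·5967 = 4771081927,  y_2 = 48842·5967+5967·48842 = 582880428
k=3:  x_3 = 48842·4771081927+67·5967·582880428 = 466058366908226,  y_3 = 48842·582880428+5967·4771081927 = 56938091722785

48842 5967
4771081927 582880428
466058366908226 56938091722785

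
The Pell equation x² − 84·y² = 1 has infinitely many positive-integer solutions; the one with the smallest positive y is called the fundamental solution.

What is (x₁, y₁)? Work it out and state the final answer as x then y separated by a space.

55 6

d=84: √d = [9; 6,18] (ℓ=2, even), read p_1/q_1
a_0=9:  p_0=9·1+0=9,  q_0=9·0+1=1
a_1=6:  p_1=6·9+1=55,  q_1=6·1+0=6
fundamental: x₁=55, y₁=6  (since 3025 − 84·36 = 1)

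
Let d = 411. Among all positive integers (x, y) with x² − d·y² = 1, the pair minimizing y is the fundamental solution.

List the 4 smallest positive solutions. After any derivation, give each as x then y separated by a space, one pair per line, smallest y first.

√411 = [20; 3,1,1,1,19,1,1,1,3,40, …], period ℓ=10 (even) → k=9
i=0: a=20 ⇒ p=20, q=1
…
i=4: a=1 ⇒ p=223, q=11
i=5: a=19 ⇒ p=4379, q=216
i=6: a=1 ⇒ p=4602, q=227
…
i=8: a=1 ⇒ p=13583, q=670
i=9: a=3 ⇒ p=49730, q=2453
(x₁, y₁) = (49730, 2453);  49730² − 411·2453² = 1 ✓
n=2: (49730,2453)∘(49730,2453) = (49730·49730+411·2453·2453, 49730·2453+2453·49730) = (4946145799,243975380)
n=3: (4946145799,243975380)∘(49730,2453) = (49730·4946145799+411·2453·243975380, 49730·243975380+2453·4946145799) = (491943661118810,24265791292347)
n=4: (491943661118810,24265791292347)∘(49730,2453) = (49730·491943661118810+411·2453·24265791292347, 49730·24265791292347+2453·491943661118810) = (48928716529930696801,2413475601692857240)

49730 2453
4946145799 243975380
491943661118810 24265791292347
48928716529930696801 2413475601692857240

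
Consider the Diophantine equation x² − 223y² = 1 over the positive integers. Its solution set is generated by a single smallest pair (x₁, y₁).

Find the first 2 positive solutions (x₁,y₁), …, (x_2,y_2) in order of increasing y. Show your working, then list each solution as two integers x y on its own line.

√223 = [14; 1,13,1,28, …], period ℓ=4 (even) → k=3
step 0: (14, 1)  from 14·(1,0) + (0,1)
…
step 2: (209, 14)  from 13·(15,1) + (14,1)
step 3: (224, 15)  from 1·(209,14) + (15,1)
(x₁, y₁) = (224, 15);  224² − 223·15² = 1 ✓
(224+15√223)^2 = 100351 + 6720√223

224 15
100351 6720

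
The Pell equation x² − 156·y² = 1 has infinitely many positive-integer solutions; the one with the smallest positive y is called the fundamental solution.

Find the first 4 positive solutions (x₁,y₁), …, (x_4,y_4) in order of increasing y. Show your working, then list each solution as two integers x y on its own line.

25 2
1249 100
62425 4998
3120001 249800

√156 → a₀=12, period (2,24); ℓ=2 even so k=1
a_0=12:  p_0=12·1+0=12,  q_0=12·0+1=1
a_1=2:  p_1=2·12+1=25,  q_1=2·1+0=2
(x₁, y₁) = (25, 2);  25² − 156·2² = 1 ✓
k=2:  x_2 = 25·25+156·2·2 = 1249,  y_2 = 25·2+2·25 = 100
k=3:  x_3 = 25·1249+156·2·100 = 62425,  y_3 = 25·100+2·1249 = 4998
k=4:  x_4 = 25·62425+156·2·4998 = 3120001,  y_4 = 25·4998+2·62425 = 249800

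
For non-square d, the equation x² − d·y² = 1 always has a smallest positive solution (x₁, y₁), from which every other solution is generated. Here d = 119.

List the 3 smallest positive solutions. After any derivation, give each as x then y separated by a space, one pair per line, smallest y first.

√119 → a₀=10, period (1,9,1,20); ℓ=4 even so k=3
a_0=10:  p_0=10·1+0=10,  q_0=10·0+1=1
a_1=1:  p_1=1·10+1=11,  q_1=1·1+0=1
a_2=9:  p_2=9·11+10=109,  q_2=9·1+1=10
a_3=1:  p_3=1·109+11=120,  q_3=1·10+1=11
(x₁, y₁) = (120, 11);  120² − 119·11² = 1 ✓
n=2: (120,11)∘(120,11) = (120·120+119·11·11, 120·11+11·120) = (28799,2640)
n=3: (28799,2640)∘(120,11) = (120·28799+119·11·2640, 120·2640+11·28799) = (6911640,633589)

120 11
28799 2640
6911640 633589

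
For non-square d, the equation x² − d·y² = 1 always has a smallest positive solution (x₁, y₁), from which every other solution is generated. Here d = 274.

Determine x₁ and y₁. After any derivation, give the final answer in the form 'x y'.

√274 → a₀=16, period (1,1,4,4,1,1,32); ℓ=7 odd so k=13
a_0=16:  p_0=16·1+0=16,  q_0=16·0+1=1
a_1=1:  p_1=1·16+1=17,  q_1=1·1+0=1
a_2=1:  p_2=1·17+16=33,  q_2=1·1+1=2
…
a_5=1:  p_5=1·629+149=778,  q_5=1·38+9=47
a_6=1:  p_6=1·778+629=1407,  q_6=1·47+38=85
a_7=32:  p_7=32·1407+778=45802,  q_7=32·85+47=2767
a_8=1:  p_8=1·45802+1407=47209,  q_8=1·2767+85=2852
…
a_10=4:  p_10=4·93011+47209=419253,  q_10=4·5619+2852=25328
…
a_12=1:  p_12=1·1770023+419253=2189276,  q_12=1·106931+25328=132259
a_13=1:  p_13=1·2189276+1770023=3959299,  q_13=1·132259+106931=239190
(x₁, y₁) = (3959299, 239190);  3959299² − 274·239190² = 1 ✓

3959299 239190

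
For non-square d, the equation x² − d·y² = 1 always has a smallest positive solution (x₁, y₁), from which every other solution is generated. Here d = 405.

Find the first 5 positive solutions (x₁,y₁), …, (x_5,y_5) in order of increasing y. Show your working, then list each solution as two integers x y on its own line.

161 8
51841 2576
16692641 829464
5374978561 267084832
1730726404001 86000486440

√405 → a₀=20, period (8,40); ℓ=2 even so k=1
step 0: (20, 1)  from 20·(1,0) + (0,1)
step 1: (161, 8)  from 8·(20,1) + (1,0)
→ (161, 8).  Check: 161²=25921, 405·8²=25920, difference 1.
n=2: (161,8)∘(161,8) = (161·161+405·8·8, 161·8+8·161) = (51841,2576)
n=3: (51841,2576)∘(161,8) = (161·51841+405·8·2576, 161·2576+8·51841) = (16692641,829464)
n=4: (16692641,829464)∘(161,8) = (161·16692641+405·8·829464, 161·829464+8·16692641) = (5374978561,267084832)
n=5: (5374978561,267084832)∘(161,8) = (161·5374978561+405·8·267084832, 161·267084832+8·5374978561) = (1730726404001,86000486440)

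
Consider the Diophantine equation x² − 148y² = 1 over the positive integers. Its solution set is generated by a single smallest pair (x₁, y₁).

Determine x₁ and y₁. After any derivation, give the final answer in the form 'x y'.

d=148: √d = [12; 6,24] (ℓ=2, even), read p_1/q_1
k=0  a_k=12  p_k/q_k = 12/1
k=1  a_k=6  p_k/q_k = 73/6
fundamental: x₁=73, y₁=6  (since 5329 − 148·36 = 1)

73 6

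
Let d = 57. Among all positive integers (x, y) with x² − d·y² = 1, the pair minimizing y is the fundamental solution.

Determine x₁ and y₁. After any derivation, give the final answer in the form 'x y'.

√57 → a₀=7, period (1,1,4,1,1,14); ℓ=6 even so k=5
a_0=7:  p_0=7·1+0=7,  q_0=7·0+1=1
a_1=1:  p_1=1·7+1=8,  q_1=1·1+0=1
a_2=1:  p_2=1·8+7=15,  q_2=1·1+1=2
a_3=4:  p_3=4·15+8=68,  q_3=4·2+1=9
a_4=1:  p_4=1·68+15=83,  q_4=1·9+2=11
a_5=1:  p_5=1·83+68=151,  q_5=1·11+9=20
(x₁, y₁) = (151, 20);  151² − 57·20² = 1 ✓

151 20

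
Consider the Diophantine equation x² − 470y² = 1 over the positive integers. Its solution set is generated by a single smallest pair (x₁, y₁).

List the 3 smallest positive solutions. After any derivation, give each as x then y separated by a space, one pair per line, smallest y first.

√470 → a₀=21, period (1,2,8,2,1,42); ℓ=6 even so k=5
step 0: (21, 1)  from 21·(1,0) + (0,1)
…
step 2: (65, 3)  from 2·(22,1) + (21,1)
step 3: (542, 25)  from 8·(65,3) + (22,1)
step 4: (1149, 53)  from 2·(542,25) + (65,3)
step 5: (1691, 78)  from 1·(1149,53) + (542,25)
(x₁, y₁) = (1691, 78);  1691² − 470·78² = 1 ✓
n=2: (1691,78)∘(1691,78) = (1691·1691+470·78·78, 1691·78+78·1691) = (5718961,263796)
n=3: (5718961,263796)∘(1691,78) = (1691·5718961+470·78·263796, 1691·263796+78·5718961) = (19341524411,892157994)

1691 78
5718961 263796
19341524411 892157994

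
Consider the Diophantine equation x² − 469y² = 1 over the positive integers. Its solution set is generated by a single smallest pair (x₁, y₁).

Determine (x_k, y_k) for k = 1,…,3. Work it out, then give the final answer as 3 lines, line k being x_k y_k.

137215 6336
37655912449 1738788480
10333912053241855 477175722560064

d=469: √d = [21; 1,1,1,10,6,10,1,1,1,42] (ℓ=10, even), read p_9/q_9
k=0  a_k=21  p_k/q_k = 21/1
k=1  a_k=1  p_k/q_k = 22/1
…
k=7  a_k=1  p_k/q_k = 47146/2177
k=8  a_k=1  p_k/q_k = 90069/4159
k=9  a_k=1  p_k/q_k = 137215/6336
fundamental: x₁=137215, y₁=6336  (since 18827956225 − 469·40144896 = 1)
k=2:  x_2 = 137215·137215+469·6336·6336 = 37655912449,  y_2 = 137215·6336+6336·137215 = 1738788480
k=3:  x_3 = 137215·37655912449+469·6336·1738788480 = 10333912053241855,  y_3 = 137215·1738788480+6336·37655912449 = 477175722560064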